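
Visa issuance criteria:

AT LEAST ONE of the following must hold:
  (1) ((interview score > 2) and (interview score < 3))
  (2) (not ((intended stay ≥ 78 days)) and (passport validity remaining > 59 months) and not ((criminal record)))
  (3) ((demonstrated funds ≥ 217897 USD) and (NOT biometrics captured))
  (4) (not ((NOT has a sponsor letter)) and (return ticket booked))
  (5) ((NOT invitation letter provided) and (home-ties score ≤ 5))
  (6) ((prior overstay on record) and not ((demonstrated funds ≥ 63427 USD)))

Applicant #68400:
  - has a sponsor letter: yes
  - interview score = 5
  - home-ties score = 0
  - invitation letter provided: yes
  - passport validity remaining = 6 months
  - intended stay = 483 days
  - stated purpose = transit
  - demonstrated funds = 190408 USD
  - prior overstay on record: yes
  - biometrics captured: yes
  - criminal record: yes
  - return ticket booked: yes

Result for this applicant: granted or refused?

Atomic conditions:
  interview score > 2: 5 > 2 is true
  interview score < 3: 5 < 3 is false
  intended stay ≥ 78 days: 483 ≥ 78 is true
  passport validity remaining > 59 months: 6 > 59 is false
  criminal record: yes → true
  demonstrated funds ≥ 217897 USD: 190408 ≥ 217897 is false
  NOT biometrics captured: yes → false
  NOT has a sponsor letter: yes → false
  return ticket booked: yes → true
  NOT invitation letter provided: yes → false
  home-ties score ≤ 5: 0 ≤ 5 is true
  prior overstay on record: yes → true
  demonstrated funds ≥ 63427 USD: 190408 ≥ 63427 is true
Combine:
[1] true AND false = false
[2.1] NOT true = false
[2.3] NOT true = false
[2] false AND false AND false = false
[3] false AND false = false
[4.1] NOT false = true
[4] true AND true = true
[5] false AND true = false
[6.2] NOT true = false
[6] true AND false = false
[root] false OR false OR false OR true OR false OR false = true
Overall: true → granted

Granted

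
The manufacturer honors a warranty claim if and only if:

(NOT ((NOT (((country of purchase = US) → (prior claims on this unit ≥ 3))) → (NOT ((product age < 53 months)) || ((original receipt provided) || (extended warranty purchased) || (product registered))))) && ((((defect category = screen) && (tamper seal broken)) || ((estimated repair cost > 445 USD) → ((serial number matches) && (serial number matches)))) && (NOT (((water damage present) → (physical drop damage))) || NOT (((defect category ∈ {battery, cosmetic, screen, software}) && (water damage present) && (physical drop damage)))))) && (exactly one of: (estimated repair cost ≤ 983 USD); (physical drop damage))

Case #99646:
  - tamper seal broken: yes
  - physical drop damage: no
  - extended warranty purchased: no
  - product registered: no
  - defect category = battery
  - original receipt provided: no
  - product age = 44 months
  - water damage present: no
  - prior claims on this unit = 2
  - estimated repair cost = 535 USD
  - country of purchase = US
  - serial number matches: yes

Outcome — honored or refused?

Honored

Atomic conditions:
  country of purchase = US: US == US is true
  prior claims on this unit ≥ 3: 2 ≥ 3 is false
  product age < 53 months: 44 < 53 is true
  original receipt provided: no → false
  extended warranty purchased: no → false
  product registered: no → false
  defect category = screen: battery == screen is false
  tamper seal broken: yes → true
  estimated repair cost > 445 USD: 535 > 445 is true
  serial number matches: yes → true
  water damage present: no → false
  physical drop damage: no → false
  defect category ∈ {battery, cosmetic, screen, software}: battery is in the set → true
  estimated repair cost ≤ 983 USD: 535 ≤ 983 is true
Combine:
[1.1.1.1.1] true → false = false
[1.1.1.1] NOT false = true
[1.1.1.2.1] NOT true = false
[1.1.1.2.2] false OR false OR false = false
[1.1.1.2] false OR false = false
[1.1.1] true → false = false
[1.1] NOT false = true
[1.2.1.1] false AND true = false
[1.2.1.2.2] true AND true = true
[1.2.1.2] true → true = true
[1.2.1] false OR true = true
[1.2.2.1.1] false → false (antecedent false ⇒ implication holds) = true
[1.2.2.1] NOT true = false
[1.2.2.2.1] true AND false AND false = false
[1.2.2.2] NOT false = true
[1.2.2] false OR true = true
[1.2] true AND true = true
[1] true AND true = true
[2] exactly-one(true, false) = true
[root] true AND true = true
Overall: true → honored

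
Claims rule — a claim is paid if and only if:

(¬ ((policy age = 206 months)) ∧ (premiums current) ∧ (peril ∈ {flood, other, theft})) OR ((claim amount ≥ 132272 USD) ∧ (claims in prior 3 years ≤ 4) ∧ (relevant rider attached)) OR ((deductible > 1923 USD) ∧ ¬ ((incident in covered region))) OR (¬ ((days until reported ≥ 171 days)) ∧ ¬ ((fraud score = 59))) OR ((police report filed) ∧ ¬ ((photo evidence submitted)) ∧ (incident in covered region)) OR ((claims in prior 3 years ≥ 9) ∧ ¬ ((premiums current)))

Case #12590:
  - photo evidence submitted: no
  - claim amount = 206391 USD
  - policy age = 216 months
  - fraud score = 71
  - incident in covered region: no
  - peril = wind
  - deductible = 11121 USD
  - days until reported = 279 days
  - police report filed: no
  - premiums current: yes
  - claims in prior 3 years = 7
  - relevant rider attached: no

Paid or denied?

Atomic conditions:
  policy age = 206 months: 216 == 206 is false
  premiums current: yes → true
  peril ∈ {flood, other, theft}: wind is not in the set → false
  claim amount ≥ 132272 USD: 206391 ≥ 132272 is true
  claims in prior 3 years ≤ 4: 7 ≤ 4 is false
  relevant rider attached: no → false
  deductible > 1923 USD: 11121 > 1923 is true
  incident in covered region: no → false
  days until reported ≥ 171 days: 279 ≥ 171 is true
  fraud score = 59: 71 == 59 is false
  police report filed: no → false
  photo evidence submitted: no → false
  claims in prior 3 years ≥ 9: 7 ≥ 9 is false
Combine:
[1.1] NOT false = true
[1] true AND true AND false = false
[2] true AND false AND false = false
[3.2] NOT false = true
[3] true AND true = true
[4.1] NOT true = false
[4.2] NOT false = true
[4] false AND true = false
[5.2] NOT false = true
[5] false AND true AND false = false
[6.2] NOT true = false
[6] false AND false = false
[root] false OR false OR true OR false OR false OR false = true
Overall: true → paid

Paid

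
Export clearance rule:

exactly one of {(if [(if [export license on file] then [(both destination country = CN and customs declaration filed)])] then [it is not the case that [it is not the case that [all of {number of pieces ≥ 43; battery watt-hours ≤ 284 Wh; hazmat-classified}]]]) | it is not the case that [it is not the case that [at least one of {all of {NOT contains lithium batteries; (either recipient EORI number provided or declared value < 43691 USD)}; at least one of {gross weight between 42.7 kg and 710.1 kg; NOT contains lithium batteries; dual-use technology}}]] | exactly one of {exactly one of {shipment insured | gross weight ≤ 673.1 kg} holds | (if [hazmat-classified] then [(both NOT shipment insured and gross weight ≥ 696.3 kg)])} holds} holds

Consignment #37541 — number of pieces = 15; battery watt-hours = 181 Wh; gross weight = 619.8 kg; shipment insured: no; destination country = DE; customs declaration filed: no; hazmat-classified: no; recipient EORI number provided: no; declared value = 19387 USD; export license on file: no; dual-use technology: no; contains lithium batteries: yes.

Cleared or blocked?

Cleared

Atomic conditions:
  export license on file: no → false
  destination country = CN: DE == CN is false
  customs declaration filed: no → false
  number of pieces ≥ 43: 15 ≥ 43 is false
  battery watt-hours ≤ 284 Wh: 181 ≤ 284 is true
  hazmat-classified: no → false
  NOT contains lithium batteries: yes → false
  recipient EORI number provided: no → false
  declared value < 43691 USD: 19387 < 43691 is true
  gross weight between 42.7 kg and 710.1 kg: 619.8 in [42.7, 710.1] is true
  dual-use technology: no → false
  shipment insured: no → false
  gross weight ≤ 673.1 kg: 619.8 ≤ 673.1 is true
  NOT shipment insured: no → true
  gross weight ≥ 696.3 kg: 619.8 ≥ 696.3 is false
Combine:
[1.1.2] false AND false = false
[1.1] false → false (antecedent false ⇒ implication holds) = true
[1.2.1.1] false AND true AND false = false
[1.2.1] NOT false = true
[1.2] NOT true = false
[1] true → false = false
[2.1.1.1.2] false OR true = true
[2.1.1.1] false AND true = false
[2.1.1.2] true OR false OR false = true
[2.1.1] false OR true = true
[2.1] NOT true = false
[2] NOT false = true
[3.1] exactly-one(false, true) = true
[3.2.2] true AND false = false
[3.2] false → false (antecedent false ⇒ implication holds) = true
[3] exactly-one(true, true) = false
[root] exactly-one(false, true, false) = true
Overall: true → cleared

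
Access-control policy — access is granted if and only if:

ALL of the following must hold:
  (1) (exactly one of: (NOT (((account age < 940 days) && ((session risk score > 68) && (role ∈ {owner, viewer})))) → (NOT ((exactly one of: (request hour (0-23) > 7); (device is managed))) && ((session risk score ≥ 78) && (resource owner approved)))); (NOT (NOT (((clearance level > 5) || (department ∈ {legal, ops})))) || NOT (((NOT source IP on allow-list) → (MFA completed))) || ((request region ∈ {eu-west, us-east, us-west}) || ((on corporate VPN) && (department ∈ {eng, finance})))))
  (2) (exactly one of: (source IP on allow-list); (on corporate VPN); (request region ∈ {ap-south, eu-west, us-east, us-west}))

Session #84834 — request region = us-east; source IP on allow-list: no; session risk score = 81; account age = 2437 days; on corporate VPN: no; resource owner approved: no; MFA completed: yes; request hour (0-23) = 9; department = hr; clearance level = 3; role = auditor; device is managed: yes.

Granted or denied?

Atomic conditions:
  account age < 940 days: 2437 < 940 is false
  session risk score > 68: 81 > 68 is true
  role ∈ {owner, viewer}: auditor is not in the set → false
  request hour (0-23) > 7: 9 > 7 is true
  device is managed: yes → true
  session risk score ≥ 78: 81 ≥ 78 is true
  resource owner approved: no → false
  clearance level > 5: 3 > 5 is false
  department ∈ {legal, ops}: hr is not in the set → false
  NOT source IP on allow-list: no → true
  MFA completed: yes → true
  request region ∈ {eu-west, us-east, us-west}: us-east is in the set → true
  on corporate VPN: no → false
  department ∈ {eng, finance}: hr is not in the set → false
  source IP on allow-list: no → false
  request region ∈ {ap-south, eu-west, us-east, us-west}: us-east is in the set → true
Combine:
[1.1.1.1.2] true AND false = false
[1.1.1.1] false AND false = false
[1.1.1] NOT false = true
[1.1.2.1.1] exactly-one(true, true) = false
[1.1.2.1] NOT false = true
[1.1.2.2] true AND false = false
[1.1.2] true AND false = false
[1.1] true → false = false
[1.2.1.1.1] false OR false = false
[1.2.1.1] NOT false = true
[1.2.1] NOT true = false
[1.2.2.1] true → true = true
[1.2.2] NOT true = false
[1.2.3.2] false AND false = false
[1.2.3] true OR false = true
[1.2] false OR false OR true = true
[1] exactly-one(false, true) = true
[2] exactly-one(false, false, true) = true
[root] true AND true = true
Overall: true → granted

Granted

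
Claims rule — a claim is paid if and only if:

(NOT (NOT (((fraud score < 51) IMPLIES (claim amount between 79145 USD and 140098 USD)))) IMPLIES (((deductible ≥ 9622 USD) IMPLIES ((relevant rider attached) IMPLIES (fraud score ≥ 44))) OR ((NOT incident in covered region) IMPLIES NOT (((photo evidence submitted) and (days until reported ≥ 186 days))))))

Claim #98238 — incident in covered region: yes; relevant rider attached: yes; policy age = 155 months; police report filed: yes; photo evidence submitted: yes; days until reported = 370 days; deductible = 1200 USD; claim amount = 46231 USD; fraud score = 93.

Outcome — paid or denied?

Paid

Atomic conditions:
  fraud score < 51: 93 < 51 is false
  claim amount between 79145 USD and 140098 USD: 46231 in [79145, 140098] is false
  deductible ≥ 9622 USD: 1200 ≥ 9622 is false
  relevant rider attached: yes → true
  fraud score ≥ 44: 93 ≥ 44 is true
  NOT incident in covered region: yes → false
  photo evidence submitted: yes → true
  days until reported ≥ 186 days: 370 ≥ 186 is true
Combine:
[1.1.1] false → false (antecedent false ⇒ implication holds) = true
[1.1] NOT true = false
[1] NOT false = true
[2.1.2] true → true = true
[2.1] false → true (antecedent false ⇒ implication holds) = true
[2.2.2.1] true AND true = true
[2.2.2] NOT true = false
[2.2] false → false (antecedent false ⇒ implication holds) = true
[2] true OR true = true
[root] true → true = true
Overall: true → paid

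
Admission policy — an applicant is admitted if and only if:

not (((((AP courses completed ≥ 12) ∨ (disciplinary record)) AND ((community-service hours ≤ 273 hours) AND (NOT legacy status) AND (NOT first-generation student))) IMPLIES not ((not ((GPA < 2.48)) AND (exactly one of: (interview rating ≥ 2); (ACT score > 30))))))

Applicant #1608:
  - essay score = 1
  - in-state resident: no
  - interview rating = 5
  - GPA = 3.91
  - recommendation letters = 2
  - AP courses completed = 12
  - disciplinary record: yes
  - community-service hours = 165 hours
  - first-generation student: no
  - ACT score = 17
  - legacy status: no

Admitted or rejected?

Atomic conditions:
  AP courses completed ≥ 12: 12 ≥ 12 is true
  disciplinary record: yes → true
  community-service hours ≤ 273 hours: 165 ≤ 273 is true
  NOT legacy status: no → true
  NOT first-generation student: no → true
  GPA < 2.48: 3.91 < 2.48 is false
  interview rating ≥ 2: 5 ≥ 2 is true
  ACT score > 30: 17 > 30 is false
Combine:
[1.1.1] true OR true = true
[1.1.2] true AND true AND true = true
[1.1] true AND true = true
[1.2.1.1] NOT false = true
[1.2.1.2] exactly-one(true, false) = true
[1.2.1] true AND true = true
[1.2] NOT true = false
[1] true → false = false
[root] NOT false = true
Overall: true → admitted

Admitted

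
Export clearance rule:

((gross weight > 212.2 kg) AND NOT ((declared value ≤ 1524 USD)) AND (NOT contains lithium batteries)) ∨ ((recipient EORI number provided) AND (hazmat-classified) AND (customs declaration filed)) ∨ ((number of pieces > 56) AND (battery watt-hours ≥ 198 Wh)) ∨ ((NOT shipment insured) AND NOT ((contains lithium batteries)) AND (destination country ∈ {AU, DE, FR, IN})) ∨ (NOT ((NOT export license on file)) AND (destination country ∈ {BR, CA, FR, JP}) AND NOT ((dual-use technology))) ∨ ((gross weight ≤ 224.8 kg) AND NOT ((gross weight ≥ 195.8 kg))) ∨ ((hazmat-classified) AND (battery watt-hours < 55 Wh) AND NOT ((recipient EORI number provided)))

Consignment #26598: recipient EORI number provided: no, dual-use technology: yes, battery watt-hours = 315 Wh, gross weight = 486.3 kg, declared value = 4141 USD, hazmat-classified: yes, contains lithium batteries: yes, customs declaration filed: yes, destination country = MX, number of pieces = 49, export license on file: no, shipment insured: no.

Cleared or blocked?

Atomic conditions:
  gross weight > 212.2 kg: 486.3 > 212.2 is true
  declared value ≤ 1524 USD: 4141 ≤ 1524 is false
  NOT contains lithium batteries: yes → false
  recipient EORI number provided: no → false
  hazmat-classified: yes → true
  customs declaration filed: yes → true
  number of pieces > 56: 49 > 56 is false
  battery watt-hours ≥ 198 Wh: 315 ≥ 198 is true
  NOT shipment insured: no → true
  contains lithium batteries: yes → true
  destination country ∈ {AU, DE, FR, IN}: MX is not in the set → false
  NOT export license on file: no → true
  destination country ∈ {BR, CA, FR, JP}: MX is not in the set → false
  dual-use technology: yes → true
  gross weight ≤ 224.8 kg: 486.3 ≤ 224.8 is false
  gross weight ≥ 195.8 kg: 486.3 ≥ 195.8 is true
  battery watt-hours < 55 Wh: 315 < 55 is false
Combine:
[1.2] NOT false = true
[1] true AND true AND false = false
[2] false AND true AND true = false
[3] false AND true = false
[4.2] NOT true = false
[4] true AND false AND false = false
[5.1] NOT true = false
[5.3] NOT true = false
[5] false AND false AND false = false
[6.2] NOT true = false
[6] false AND false = false
[7.3] NOT false = true
[7] true AND false AND true = false
[root] false OR false OR false OR false OR false OR false OR false = false
Overall: false → blocked

Blocked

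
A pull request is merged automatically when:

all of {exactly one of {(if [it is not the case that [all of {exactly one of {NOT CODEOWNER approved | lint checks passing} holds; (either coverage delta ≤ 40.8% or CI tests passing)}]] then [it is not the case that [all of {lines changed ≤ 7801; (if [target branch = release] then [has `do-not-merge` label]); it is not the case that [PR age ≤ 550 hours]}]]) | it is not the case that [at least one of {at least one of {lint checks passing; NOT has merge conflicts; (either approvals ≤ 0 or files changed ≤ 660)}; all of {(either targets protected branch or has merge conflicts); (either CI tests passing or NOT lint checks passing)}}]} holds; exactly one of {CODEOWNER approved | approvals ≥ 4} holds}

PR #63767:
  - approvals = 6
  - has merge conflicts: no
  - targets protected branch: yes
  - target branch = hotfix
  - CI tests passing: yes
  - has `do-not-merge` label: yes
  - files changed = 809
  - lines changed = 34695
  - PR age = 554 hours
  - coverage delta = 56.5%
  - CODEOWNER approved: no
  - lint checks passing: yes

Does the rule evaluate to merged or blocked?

Merged

Atomic conditions:
  NOT CODEOWNER approved: no → true
  lint checks passing: yes → true
  coverage delta ≤ 40.8%: 56.5 ≤ 40.8 is false
  CI tests passing: yes → true
  lines changed ≤ 7801: 34695 ≤ 7801 is false
  target branch = release: hotfix == release is false
  has `do-not-merge` label: yes → true
  PR age ≤ 550 hours: 554 ≤ 550 is false
  NOT has merge conflicts: no → true
  approvals ≤ 0: 6 ≤ 0 is false
  files changed ≤ 660: 809 ≤ 660 is false
  targets protected branch: yes → true
  has merge conflicts: no → false
  NOT lint checks passing: yes → false
  CODEOWNER approved: no → false
  approvals ≥ 4: 6 ≥ 4 is true
Combine:
[1.1.1.1.1] exactly-one(true, true) = false
[1.1.1.1.2] false OR true = true
[1.1.1.1] false AND true = false
[1.1.1] NOT false = true
[1.1.2.1.2] false → true (antecedent false ⇒ implication holds) = true
[1.1.2.1.3] NOT false = true
[1.1.2.1] false AND true AND true = false
[1.1.2] NOT false = true
[1.1] true → true = true
[1.2.1.1.3] false OR false = false
[1.2.1.1] true OR true OR false = true
[1.2.1.2.1] true OR false = true
[1.2.1.2.2] true OR false = true
[1.2.1.2] true AND true = true
[1.2.1] true OR true = true
[1.2] NOT true = false
[1] exactly-one(true, false) = true
[2] exactly-one(false, true) = true
[root] true AND true = true
Overall: true → merged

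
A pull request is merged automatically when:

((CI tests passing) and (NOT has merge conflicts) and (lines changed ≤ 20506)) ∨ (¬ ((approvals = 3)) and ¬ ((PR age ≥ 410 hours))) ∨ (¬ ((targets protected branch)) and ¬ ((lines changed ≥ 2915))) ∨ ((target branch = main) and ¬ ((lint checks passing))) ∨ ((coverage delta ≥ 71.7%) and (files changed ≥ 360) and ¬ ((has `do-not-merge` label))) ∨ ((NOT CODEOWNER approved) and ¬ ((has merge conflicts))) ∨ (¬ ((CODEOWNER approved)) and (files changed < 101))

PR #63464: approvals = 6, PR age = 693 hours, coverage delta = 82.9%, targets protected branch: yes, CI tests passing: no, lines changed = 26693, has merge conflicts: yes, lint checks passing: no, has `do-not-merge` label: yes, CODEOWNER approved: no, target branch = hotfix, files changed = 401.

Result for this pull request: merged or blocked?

Blocked

Atomic conditions:
  CI tests passing: no → false
  NOT has merge conflicts: yes → false
  lines changed ≤ 20506: 26693 ≤ 20506 is false
  approvals = 3: 6 == 3 is false
  PR age ≥ 410 hours: 693 ≥ 410 is true
  targets protected branch: yes → true
  lines changed ≥ 2915: 26693 ≥ 2915 is true
  target branch = main: hotfix == main is false
  lint checks passing: no → false
  coverage delta ≥ 71.7%: 82.9 ≥ 71.7 is true
  files changed ≥ 360: 401 ≥ 360 is true
  has `do-not-merge` label: yes → true
  NOT CODEOWNER approved: no → true
  has merge conflicts: yes → true
  CODEOWNER approved: no → false
  files changed < 101: 401 < 101 is false
Combine:
[1] false AND false AND false = false
[2.1] NOT false = true
[2.2] NOT true = false
[2] true AND false = false
[3.1] NOT true = false
[3.2] NOT true = false
[3] false AND false = false
[4.2] NOT false = true
[4] false AND true = false
[5.3] NOT true = false
[5] true AND true AND false = false
[6.2] NOT true = false
[6] true AND false = false
[7.1] NOT false = true
[7] true AND false = false
[root] false OR false OR false OR false OR false OR false OR false = false
Overall: false → blocked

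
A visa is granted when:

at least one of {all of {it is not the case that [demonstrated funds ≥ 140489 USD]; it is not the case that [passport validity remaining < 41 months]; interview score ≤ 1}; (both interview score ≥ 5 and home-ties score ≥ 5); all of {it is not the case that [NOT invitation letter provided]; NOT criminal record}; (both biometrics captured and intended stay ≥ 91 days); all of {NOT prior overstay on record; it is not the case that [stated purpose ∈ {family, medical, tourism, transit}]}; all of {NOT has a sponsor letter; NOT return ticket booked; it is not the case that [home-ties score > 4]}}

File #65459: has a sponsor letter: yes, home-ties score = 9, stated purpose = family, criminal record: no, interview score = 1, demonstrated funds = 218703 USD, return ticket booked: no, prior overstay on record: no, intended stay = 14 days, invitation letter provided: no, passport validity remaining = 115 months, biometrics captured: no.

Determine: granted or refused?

Refused

Atomic conditions:
  demonstrated funds ≥ 140489 USD: 218703 ≥ 140489 is true
  passport validity remaining < 41 months: 115 < 41 is false
  interview score ≤ 1: 1 ≤ 1 is true
  interview score ≥ 5: 1 ≥ 5 is false
  home-ties score ≥ 5: 9 ≥ 5 is true
  NOT invitation letter provided: no → true
  NOT criminal record: no → true
  biometrics captured: no → false
  intended stay ≥ 91 days: 14 ≥ 91 is false
  NOT prior overstay on record: no → true
  stated purpose ∈ {family, medical, tourism, transit}: family is in the set → true
  NOT has a sponsor letter: yes → false
  NOT return ticket booked: no → true
  home-ties score > 4: 9 > 4 is true
Combine:
[1.1] NOT true = false
[1.2] NOT false = true
[1] false AND true AND true = false
[2] false AND true = false
[3.1] NOT true = false
[3] false AND true = false
[4] false AND false = false
[5.2] NOT true = false
[5] true AND false = false
[6.3] NOT true = false
[6] false AND true AND false = false
[root] false OR false OR false OR false OR false OR false = false
Overall: false → refused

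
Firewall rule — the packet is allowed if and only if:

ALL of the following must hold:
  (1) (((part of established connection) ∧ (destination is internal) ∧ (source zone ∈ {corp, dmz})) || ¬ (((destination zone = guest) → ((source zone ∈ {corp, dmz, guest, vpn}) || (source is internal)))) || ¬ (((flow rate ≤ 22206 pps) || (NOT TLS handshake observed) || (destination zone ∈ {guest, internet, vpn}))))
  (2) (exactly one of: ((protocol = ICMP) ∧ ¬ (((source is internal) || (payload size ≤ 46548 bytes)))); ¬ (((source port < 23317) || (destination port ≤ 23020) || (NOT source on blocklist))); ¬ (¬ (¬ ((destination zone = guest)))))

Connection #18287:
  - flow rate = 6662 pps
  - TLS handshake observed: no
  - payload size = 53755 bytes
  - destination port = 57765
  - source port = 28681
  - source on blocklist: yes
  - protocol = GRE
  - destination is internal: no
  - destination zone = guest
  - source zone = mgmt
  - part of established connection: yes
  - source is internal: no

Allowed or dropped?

Allowed

Atomic conditions:
  part of established connection: yes → true
  destination is internal: no → false
  source zone ∈ {corp, dmz}: mgmt is not in the set → false
  destination zone = guest: guest == guest is true
  source zone ∈ {corp, dmz, guest, vpn}: mgmt is not in the set → false
  source is internal: no → false
  flow rate ≤ 22206 pps: 6662 ≤ 22206 is true
  NOT TLS handshake observed: no → true
  destination zone ∈ {guest, internet, vpn}: guest is in the set → true
  protocol = ICMP: GRE == ICMP is false
  payload size ≤ 46548 bytes: 53755 ≤ 46548 is false
  source port < 23317: 28681 < 23317 is false
  destination port ≤ 23020: 57765 ≤ 23020 is false
  NOT source on blocklist: yes → false
Combine:
[1.1] true AND false AND false = false
[1.2.1.2] false OR false = false
[1.2.1] true → false = false
[1.2] NOT false = true
[1.3.1] true OR true OR true = true
[1.3] NOT true = false
[1] false OR true OR false = true
[2.1.2.1] false OR false = false
[2.1.2] NOT false = true
[2.1] false AND true = false
[2.2.1] false OR false OR false = false
[2.2] NOT false = true
[2.3.1.1] NOT true = false
[2.3.1] NOT false = true
[2.3] NOT true = false
[2] exactly-one(false, true, false) = true
[root] true AND true = true
Overall: true → allowed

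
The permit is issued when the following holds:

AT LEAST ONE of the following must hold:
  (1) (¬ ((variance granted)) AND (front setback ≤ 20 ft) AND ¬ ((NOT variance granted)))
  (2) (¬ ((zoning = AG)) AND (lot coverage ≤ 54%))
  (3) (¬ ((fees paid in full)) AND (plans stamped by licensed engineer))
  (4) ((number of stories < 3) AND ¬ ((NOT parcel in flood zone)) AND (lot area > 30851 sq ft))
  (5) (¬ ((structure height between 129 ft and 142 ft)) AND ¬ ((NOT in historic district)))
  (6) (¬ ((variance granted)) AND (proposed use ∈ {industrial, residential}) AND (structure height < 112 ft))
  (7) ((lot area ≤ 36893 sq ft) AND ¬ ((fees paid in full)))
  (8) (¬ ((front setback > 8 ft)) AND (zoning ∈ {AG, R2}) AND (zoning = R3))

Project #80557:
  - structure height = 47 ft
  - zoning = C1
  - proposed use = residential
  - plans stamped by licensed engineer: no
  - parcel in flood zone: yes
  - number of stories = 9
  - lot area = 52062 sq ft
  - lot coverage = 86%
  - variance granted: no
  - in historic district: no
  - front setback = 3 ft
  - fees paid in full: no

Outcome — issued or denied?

Issued

Atomic conditions:
  variance granted: no → false
  front setback ≤ 20 ft: 3 ≤ 20 is true
  NOT variance granted: no → true
  zoning = AG: C1 == AG is false
  lot coverage ≤ 54%: 86 ≤ 54 is false
  fees paid in full: no → false
  plans stamped by licensed engineer: no → false
  number of stories < 3: 9 < 3 is false
  NOT parcel in flood zone: yes → false
  lot area > 30851 sq ft: 52062 > 30851 is true
  structure height between 129 ft and 142 ft: 47 in [129, 142] is false
  NOT in historic district: no → true
  proposed use ∈ {industrial, residential}: residential is in the set → true
  structure height < 112 ft: 47 < 112 is true
  lot area ≤ 36893 sq ft: 52062 ≤ 36893 is false
  front setback > 8 ft: 3 > 8 is false
  zoning ∈ {AG, R2}: C1 is not in the set → false
  zoning = R3: C1 == R3 is false
Combine:
[1.1] NOT false = true
[1.3] NOT true = false
[1] true AND true AND false = false
[2.1] NOT false = true
[2] true AND false = false
[3.1] NOT false = true
[3] true AND false = false
[4.2] NOT false = true
[4] false AND true AND true = false
[5.1] NOT false = true
[5.2] NOT true = false
[5] true AND false = false
[6.1] NOT false = true
[6] true AND true AND true = true
[7.2] NOT false = true
[7] false AND true = false
[8.1] NOT false = true
[8] true AND false AND false = false
[root] false OR false OR false OR false OR false OR true OR false OR false = true
Overall: true → issued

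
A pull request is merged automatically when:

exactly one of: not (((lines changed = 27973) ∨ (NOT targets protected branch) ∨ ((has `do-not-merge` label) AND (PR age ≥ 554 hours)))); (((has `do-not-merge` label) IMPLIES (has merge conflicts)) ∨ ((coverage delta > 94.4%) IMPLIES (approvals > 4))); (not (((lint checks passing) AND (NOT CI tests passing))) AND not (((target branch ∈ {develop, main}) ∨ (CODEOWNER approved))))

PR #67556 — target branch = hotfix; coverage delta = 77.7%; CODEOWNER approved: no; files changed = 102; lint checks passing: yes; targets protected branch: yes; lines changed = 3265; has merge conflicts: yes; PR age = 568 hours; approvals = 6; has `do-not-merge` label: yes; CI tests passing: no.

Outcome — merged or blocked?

Merged

Atomic conditions:
  lines changed = 27973: 3265 == 27973 is false
  NOT targets protected branch: yes → false
  has `do-not-merge` label: yes → true
  PR age ≥ 554 hours: 568 ≥ 554 is true
  has merge conflicts: yes → true
  coverage delta > 94.4%: 77.7 > 94.4 is false
  approvals > 4: 6 > 4 is true
  lint checks passing: yes → true
  NOT CI tests passing: no → true
  target branch ∈ {develop, main}: hotfix is not in the set → false
  CODEOWNER approved: no → false
Combine:
[1.1.3] true AND true = true
[1.1] false OR false OR true = true
[1] NOT true = false
[2.1] true → true = true
[2.2] false → true (antecedent false ⇒ implication holds) = true
[2] true OR true = true
[3.1.1] true AND true = true
[3.1] NOT true = false
[3.2.1] false OR false = false
[3.2] NOT false = true
[3] false AND true = false
[root] exactly-one(false, true, false) = true
Overall: true → merged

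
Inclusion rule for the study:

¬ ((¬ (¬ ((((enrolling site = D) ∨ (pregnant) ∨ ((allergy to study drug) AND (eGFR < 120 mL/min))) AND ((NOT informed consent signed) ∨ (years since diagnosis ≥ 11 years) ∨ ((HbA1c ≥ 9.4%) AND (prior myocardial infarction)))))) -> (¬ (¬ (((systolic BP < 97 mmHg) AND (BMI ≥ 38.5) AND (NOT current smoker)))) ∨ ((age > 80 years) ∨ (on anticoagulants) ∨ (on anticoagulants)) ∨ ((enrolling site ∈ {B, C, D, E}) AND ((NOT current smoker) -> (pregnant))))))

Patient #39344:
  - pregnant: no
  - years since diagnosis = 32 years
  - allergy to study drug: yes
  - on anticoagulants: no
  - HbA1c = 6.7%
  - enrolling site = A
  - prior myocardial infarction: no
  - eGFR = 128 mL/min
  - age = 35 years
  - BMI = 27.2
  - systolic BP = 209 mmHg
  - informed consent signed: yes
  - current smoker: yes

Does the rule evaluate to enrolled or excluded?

Excluded

Atomic conditions:
  enrolling site = D: A == D is false
  pregnant: no → false
  allergy to study drug: yes → true
  eGFR < 120 mL/min: 128 < 120 is false
  NOT informed consent signed: yes → false
  years since diagnosis ≥ 11 years: 32 ≥ 11 is true
  HbA1c ≥ 9.4%: 6.7 ≥ 9.4 is false
  prior myocardial infarction: no → false
  systolic BP < 97 mmHg: 209 < 97 is false
  BMI ≥ 38.5: 27.2 ≥ 38.5 is false
  NOT current smoker: yes → false
  age > 80 years: 35 > 80 is false
  on anticoagulants: no → false
  enrolling site ∈ {B, C, D, E}: A is not in the set → false
Combine:
[1.1.1.1.1.3] true AND false = false
[1.1.1.1.1] false OR false OR false = false
[1.1.1.1.2.3] false AND false = false
[1.1.1.1.2] false OR true OR false = true
[1.1.1.1] false AND true = false
[1.1.1] NOT false = true
[1.1] NOT true = false
[1.2.1.1.1] false AND false AND false = false
[1.2.1.1] NOT false = true
[1.2.1] NOT true = false
[1.2.2] false OR false OR false = false
[1.2.3.2] false → false (antecedent false ⇒ implication holds) = true
[1.2.3] false AND true = false
[1.2] false OR false OR false = false
[1] false → false (antecedent false ⇒ implication holds) = true
[root] NOT true = false
Overall: false → excluded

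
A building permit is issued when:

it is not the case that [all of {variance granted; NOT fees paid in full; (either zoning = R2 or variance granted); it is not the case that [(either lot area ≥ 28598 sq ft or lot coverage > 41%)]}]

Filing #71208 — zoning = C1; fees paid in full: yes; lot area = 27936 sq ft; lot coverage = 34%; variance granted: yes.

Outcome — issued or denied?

Issued

Atomic conditions:
  variance granted: yes → true
  NOT fees paid in full: yes → false
  zoning = R2: C1 == R2 is false
  lot area ≥ 28598 sq ft: 27936 ≥ 28598 is false
  lot coverage > 41%: 34 > 41 is false
Combine:
[1.3] false OR true = true
[1.4.1] false OR false = false
[1.4] NOT false = true
[1] true AND false AND true AND true = false
[root] NOT false = true
Overall: true → issued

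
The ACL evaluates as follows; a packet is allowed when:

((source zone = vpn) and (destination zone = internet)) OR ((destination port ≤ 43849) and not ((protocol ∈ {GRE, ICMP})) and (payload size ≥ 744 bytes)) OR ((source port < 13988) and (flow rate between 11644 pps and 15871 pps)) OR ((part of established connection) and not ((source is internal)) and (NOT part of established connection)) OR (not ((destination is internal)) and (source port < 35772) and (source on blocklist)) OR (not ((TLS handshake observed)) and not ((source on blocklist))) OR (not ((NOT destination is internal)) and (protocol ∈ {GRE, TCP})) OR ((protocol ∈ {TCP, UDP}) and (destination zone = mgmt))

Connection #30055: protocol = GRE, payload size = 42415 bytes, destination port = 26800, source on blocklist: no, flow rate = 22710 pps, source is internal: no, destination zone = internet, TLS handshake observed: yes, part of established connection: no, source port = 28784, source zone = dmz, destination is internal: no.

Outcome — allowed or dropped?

Dropped

Atomic conditions:
  source zone = vpn: dmz == vpn is false
  destination zone = internet: internet == internet is true
  destination port ≤ 43849: 26800 ≤ 43849 is true
  protocol ∈ {GRE, ICMP}: GRE is in the set → true
  payload size ≥ 744 bytes: 42415 ≥ 744 is true
  source port < 13988: 28784 < 13988 is false
  flow rate between 11644 pps and 15871 pps: 22710 in [11644, 15871] is false
  part of established connection: no → false
  source is internal: no → false
  NOT part of established connection: no → true
  destination is internal: no → false
  source port < 35772: 28784 < 35772 is true
  source on blocklist: no → false
  TLS handshake observed: yes → true
  NOT destination is internal: no → true
  protocol ∈ {GRE, TCP}: GRE is in the set → true
  protocol ∈ {TCP, UDP}: GRE is not in the set → false
  destination zone = mgmt: internet == mgmt is false
Combine:
[1] false AND true = false
[2.2] NOT true = false
[2] true AND false AND true = false
[3] false AND false = false
[4.2] NOT false = true
[4] false AND true AND true = false
[5.1] NOT false = true
[5] true AND true AND false = false
[6.1] NOT true = false
[6.2] NOT false = true
[6] false AND true = false
[7.1] NOT true = false
[7] false AND true = false
[8] false AND false = false
[root] false OR false OR false OR false OR false OR false OR false OR false = false
Overall: false → dropped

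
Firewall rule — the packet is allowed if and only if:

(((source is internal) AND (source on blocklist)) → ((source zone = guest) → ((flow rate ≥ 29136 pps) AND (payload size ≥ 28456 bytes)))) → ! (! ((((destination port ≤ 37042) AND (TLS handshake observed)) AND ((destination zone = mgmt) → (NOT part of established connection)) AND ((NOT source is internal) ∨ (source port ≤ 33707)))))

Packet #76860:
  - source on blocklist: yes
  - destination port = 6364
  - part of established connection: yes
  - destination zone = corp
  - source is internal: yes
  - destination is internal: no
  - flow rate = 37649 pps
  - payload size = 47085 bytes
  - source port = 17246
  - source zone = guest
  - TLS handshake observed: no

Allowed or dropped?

Atomic conditions:
  source is internal: yes → true
  source on blocklist: yes → true
  source zone = guest: guest == guest is true
  flow rate ≥ 29136 pps: 37649 ≥ 29136 is true
  payload size ≥ 28456 bytes: 47085 ≥ 28456 is true
  destination port ≤ 37042: 6364 ≤ 37042 is true
  TLS handshake observed: no → false
  destination zone = mgmt: corp == mgmt is false
  NOT part of established connection: yes → false
  NOT source is internal: yes → false
  source port ≤ 33707: 17246 ≤ 33707 is true
Combine:
[1.1] true AND true = true
[1.2.2] true AND true = true
[1.2] true → true = true
[1] true → true = true
[2.1.1.1] true AND false = false
[2.1.1.2] false → false (antecedent false ⇒ implication holds) = true
[2.1.1.3] false OR true = true
[2.1.1] false AND true AND true = false
[2.1] NOT false = true
[2] NOT true = false
[root] true → false = false
Overall: false → dropped

Dropped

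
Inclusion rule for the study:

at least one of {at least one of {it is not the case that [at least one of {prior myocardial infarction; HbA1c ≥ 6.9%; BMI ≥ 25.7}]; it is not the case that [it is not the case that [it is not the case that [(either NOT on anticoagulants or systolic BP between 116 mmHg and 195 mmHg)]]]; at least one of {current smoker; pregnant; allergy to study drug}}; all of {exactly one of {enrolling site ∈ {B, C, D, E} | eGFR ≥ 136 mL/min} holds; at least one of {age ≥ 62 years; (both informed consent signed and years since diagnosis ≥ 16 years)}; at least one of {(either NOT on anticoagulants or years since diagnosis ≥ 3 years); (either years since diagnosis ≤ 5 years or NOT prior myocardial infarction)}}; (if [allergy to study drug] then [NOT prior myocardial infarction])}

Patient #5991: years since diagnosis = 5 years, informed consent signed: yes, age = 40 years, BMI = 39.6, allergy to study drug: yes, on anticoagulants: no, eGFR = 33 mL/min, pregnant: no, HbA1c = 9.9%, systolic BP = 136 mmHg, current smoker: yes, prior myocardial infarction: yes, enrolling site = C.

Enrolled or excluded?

Enrolled

Atomic conditions:
  prior myocardial infarction: yes → true
  HbA1c ≥ 6.9%: 9.9 ≥ 6.9 is true
  BMI ≥ 25.7: 39.6 ≥ 25.7 is true
  NOT on anticoagulants: no → true
  systolic BP between 116 mmHg and 195 mmHg: 136 in [116, 195] is true
  current smoker: yes → true
  pregnant: no → false
  allergy to study drug: yes → true
  enrolling site ∈ {B, C, D, E}: C is in the set → true
  eGFR ≥ 136 mL/min: 33 ≥ 136 is false
  age ≥ 62 years: 40 ≥ 62 is false
  informed consent signed: yes → true
  years since diagnosis ≥ 16 years: 5 ≥ 16 is false
  years since diagnosis ≥ 3 years: 5 ≥ 3 is true
  years since diagnosis ≤ 5 years: 5 ≤ 5 is true
  NOT prior myocardial infarction: yes → false
Combine:
[1.1.1] true OR true OR true = true
[1.1] NOT true = false
[1.2.1.1.1] true OR true = true
[1.2.1.1] NOT true = false
[1.2.1] NOT false = true
[1.2] NOT true = false
[1.3] true OR false OR true = true
[1] false OR false OR true = true
[2.1] exactly-one(true, false) = true
[2.2.2] true AND false = false
[2.2] false OR false = false
[2.3.1] true OR true = true
[2.3.2] true OR false = true
[2.3] true OR true = true
[2] true AND false AND true = false
[3] true → false = false
[root] true OR false OR false = true
Overall: true → enrolled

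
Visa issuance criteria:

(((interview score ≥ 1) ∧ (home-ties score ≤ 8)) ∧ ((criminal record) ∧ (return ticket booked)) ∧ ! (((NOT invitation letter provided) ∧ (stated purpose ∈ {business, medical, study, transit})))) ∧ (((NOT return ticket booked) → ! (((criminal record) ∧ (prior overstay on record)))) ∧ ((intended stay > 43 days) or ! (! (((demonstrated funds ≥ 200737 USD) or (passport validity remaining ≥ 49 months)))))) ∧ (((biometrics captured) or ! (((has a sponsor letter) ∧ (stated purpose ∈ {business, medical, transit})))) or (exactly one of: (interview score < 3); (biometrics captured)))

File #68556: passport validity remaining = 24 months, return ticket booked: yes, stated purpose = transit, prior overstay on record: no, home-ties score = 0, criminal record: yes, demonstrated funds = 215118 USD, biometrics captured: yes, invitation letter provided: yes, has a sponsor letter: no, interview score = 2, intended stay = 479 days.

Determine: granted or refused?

Granted

Atomic conditions:
  interview score ≥ 1: 2 ≥ 1 is true
  home-ties score ≤ 8: 0 ≤ 8 is true
  criminal record: yes → true
  return ticket booked: yes → true
  NOT invitation letter provided: yes → false
  stated purpose ∈ {business, medical, study, transit}: transit is in the set → true
  NOT return ticket booked: yes → false
  prior overstay on record: no → false
  intended stay > 43 days: 479 > 43 is true
  demonstrated funds ≥ 200737 USD: 215118 ≥ 200737 is true
  passport validity remaining ≥ 49 months: 24 ≥ 49 is false
  biometrics captured: yes → true
  has a sponsor letter: no → false
  stated purpose ∈ {business, medical, transit}: transit is in the set → true
  interview score < 3: 2 < 3 is true
Combine:
[1.1] true AND true = true
[1.2] true AND true = true
[1.3.1] false AND true = false
[1.3] NOT false = true
[1] true AND true AND true = true
[2.1.2.1] true AND false = false
[2.1.2] NOT false = true
[2.1] false → true (antecedent false ⇒ implication holds) = true
[2.2.2.1.1] true OR false = true
[2.2.2.1] NOT true = false
[2.2.2] NOT false = true
[2.2] true OR true = true
[2] true AND true = true
[3.1.2.1] false AND true = false
[3.1.2] NOT false = true
[3.1] true OR true = true
[3.2] exactly-one(true, true) = false
[3] true OR false = true
[root] true AND true AND true = true
Overall: true → granted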